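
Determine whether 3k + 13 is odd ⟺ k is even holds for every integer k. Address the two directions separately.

(→) Suppose 3k + 13 is odd. Since 3 is odd, 3k and k have the same parity, so 3k + 13 ≡ k + 13 (mod 2). As 13 is odd, 3k + 13 is odd exactly when k is even. Thus k is even.

(←) Conversely, suppose k is even; write k = 2j. Then 3k + 13 = 3·(2j) + 13 = 2·3j + 13, which is odd.

Both directions hold; the statement is true.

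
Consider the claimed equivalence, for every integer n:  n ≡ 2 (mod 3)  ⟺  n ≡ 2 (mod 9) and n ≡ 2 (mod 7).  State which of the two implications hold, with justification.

[⇒] This fails: n = 5 gives 5 ≡ 2 (mod 3) but 5 ≡ 5 (mod 9), so the conjunction on the right does not hold.

[⇐] Conversely, if n ≡ 2 (mod 9) and n ≡ 2 (mod 7), then by the Chinese remainder theorem n ≡ 2 (mod 63). Since 2 ≡ 2 (mod 3) and 3 ∣ 63, we get n ≡ 2 (mod 3).

The forward direction fails; the converse holds.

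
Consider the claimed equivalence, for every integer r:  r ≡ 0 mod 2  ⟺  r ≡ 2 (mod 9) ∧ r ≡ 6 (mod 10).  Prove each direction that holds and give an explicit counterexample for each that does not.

(⟹) This fails: r = 0 gives 0 ≡ 0 (mod 2) but 0 ≡ 0 (mod 9), so the conjunction on the right does not hold.

(⟸) Conversely, if r ≡ 2 (mod 9) and r ≡ 6 (mod 10), then by the Chinese remainder theorem r ≡ 56 (mod 90). Since 56 ≡ 0 (mod 2) and 2 ∣ 90, we get r ≡ 0 (mod 2).

Not equivalent: only (⇐) holds.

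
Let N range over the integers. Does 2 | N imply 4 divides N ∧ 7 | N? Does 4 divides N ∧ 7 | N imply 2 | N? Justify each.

Not equivalent: only (⇐) holds.

(⇒) This fails: take N = 2. Certainly 2 ∣ 2, but 4 ∤ 2.

(⇐) Suppose 4 ∣ N and 7 ∣ N. Any common multiple of 4 and 7 is a multiple of their lcm; here gcd(4, 7) = 1, so lcm(4, 7) = 4·7 = 28, so 28 ∣ N. Since 2 ∣ 28, it follows that 2 ∣ N.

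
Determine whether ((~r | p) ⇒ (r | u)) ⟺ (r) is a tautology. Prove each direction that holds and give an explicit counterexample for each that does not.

(←) Assume the antecedent. If u is true, (~r | p) ⇒ (r | u) reduces to true regardless of the other variables. If u is false, the antecedent forces (u = F, p = F, r = T) or (u = F, p = T, r = T), and (~r | p) ⇒ (r | u) holds there. Either way (~r | p) ⇒ (r | u) holds.

(→) This fails. Under u = T, p = F, r = F, the left side is true but the right side is false.

The forward direction fails; the converse holds.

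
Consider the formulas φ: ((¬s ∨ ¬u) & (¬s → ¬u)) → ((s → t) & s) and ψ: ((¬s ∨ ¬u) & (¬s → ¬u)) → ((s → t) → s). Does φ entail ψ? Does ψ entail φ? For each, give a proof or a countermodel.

Not equivalent: only (⇒) holds.

(⟹) Assume the antecedent. If u is true, the consequent reduces to true regardless of the other variables. If u is false, the antecedent forces (u = F, s = T, t = T), and the consequent holds there. Either way the consequent holds.

(⟸) This fails. Under u = F, s = T, t = F, the left side is false but the right side is true.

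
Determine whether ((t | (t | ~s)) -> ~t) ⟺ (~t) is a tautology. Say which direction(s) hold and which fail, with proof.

Forward direction. Assume the antecedent. If t is true, the antecedent cannot hold. If t is false, ~t reduces to true regardless of the other variables. Either way ~t holds.

Converse. Assume the antecedent. If t is true, the antecedent cannot hold. If t is false, (t | (t | ~s)) -> ~t reduces to true regardless of the other variables. Either way (t | (t | ~s)) -> ~t holds.

Both directions hold.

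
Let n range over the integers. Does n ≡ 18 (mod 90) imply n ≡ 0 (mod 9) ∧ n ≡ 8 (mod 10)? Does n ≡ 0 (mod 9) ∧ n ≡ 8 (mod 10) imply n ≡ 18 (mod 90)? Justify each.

Both implications hold.

(⟹) Suppose n ≡ 18 (mod 90); write n = 90j + 18. Since 9 ∣ 90, reducing mod 9 gives n ≡ 18 ≡ 0 (mod 9); since 10 ∣ 90, reducing mod 10 gives n ≡ 18 ≡ 8 (mod 10).

(⟸) Conversely, if n ≡ 0 (mod 9) and n ≡ 8 (mod 10), then by the Chinese remainder theorem n ≡ 18 (mod 90). This is exactly n ≡ 18 (mod 90).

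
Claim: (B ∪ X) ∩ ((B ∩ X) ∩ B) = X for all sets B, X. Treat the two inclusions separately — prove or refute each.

The sets are not equal: only the forward inclusion holds.

Forward inclusion. Let x ∈ (B ∪ X) ∩ ((B ∩ X) ∩ B). Then x ∈ B ∩ X, from which x ∈ X.

Reverse inclusion. This inclusion fails. Take B = ∅, X = {1}; then 1 ∈ X but 1 ∉ (B ∪ X) ∩ ((B ∩ X) ∩ B).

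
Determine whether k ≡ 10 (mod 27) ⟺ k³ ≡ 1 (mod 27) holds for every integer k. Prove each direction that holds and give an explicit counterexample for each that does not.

Only the forward implication holds.

(⟹) Suppose k ≡ 10 (mod 27). Write k = 27j + 10. Then (27j + 10)³ = 19683j³ + 21870j² + 8100j + 1000 = 27(729j³ + 810j² + 300j + 37) + 1, so k³ ≡ 1 (mod 27).

(⟸) This fails: take k = 1. Then 1³ = 1 ≡ 1 (mod 27), yet 1 ≡ 1 (mod 27), not 10.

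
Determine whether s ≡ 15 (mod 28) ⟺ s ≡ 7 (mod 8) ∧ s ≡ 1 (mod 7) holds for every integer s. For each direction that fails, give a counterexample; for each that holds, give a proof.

(⇒) This fails: s = 43 gives 43 ≡ 15 (mod 28) but 43 ≡ 3 (mod 8), so the conjunction on the right does not hold.

(⇐) Conversely, if s ≡ 7 (mod 8) and s ≡ 1 (mod 7), then by the Chinese remainder theorem s ≡ 15 (mod 56). Since 15 ≡ 15 (mod 28) and 28 ∣ 56, we get s ≡ 15 (mod 28).

(⇒) fails; (⇐) holds.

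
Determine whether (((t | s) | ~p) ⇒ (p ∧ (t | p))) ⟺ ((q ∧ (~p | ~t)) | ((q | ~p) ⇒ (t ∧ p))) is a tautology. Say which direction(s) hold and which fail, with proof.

Forward direction. Assume the antecedent. If p is true, the consequent reduces to true regardless of the other variables. If p is false, the antecedent cannot hold. Either way the consequent holds.

Converse. This fails. Under p = F, t = F, s = F, q = T, the left side is false but the right side is true.

Only the forward implication holds.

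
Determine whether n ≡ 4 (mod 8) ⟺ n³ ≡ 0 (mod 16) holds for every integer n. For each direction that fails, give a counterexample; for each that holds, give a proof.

[⇒] Suppose n ≡ 4 (mod 8). Working modulo 16, n ∈ {4, 12}; for each such r, r³ ≡ 0 (mod 16).

[⇐] This fails: take n = 0. Then 0³ = 0 ≡ 0 (mod 16), yet 0 ≡ 0 (mod 8), not 4.

Not equivalent: only (⇒) holds.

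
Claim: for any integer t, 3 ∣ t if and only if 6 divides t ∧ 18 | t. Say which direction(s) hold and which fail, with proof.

Only the reverse direction holds.

Forward direction. This fails: take t = 3. Certainly 3 ∣ 3, but 6 ∤ 3.

Converse. Suppose 6 ∣ t and 18 ∣ t. Any common multiple of 6 and 18 is a multiple of their lcm; here lcm(6, 18) = 6·18/gcd(6, 18) = 108/6 = 18, so 18 ∣ t. Since 3 ∣ 18, it follows that 3 ∣ t.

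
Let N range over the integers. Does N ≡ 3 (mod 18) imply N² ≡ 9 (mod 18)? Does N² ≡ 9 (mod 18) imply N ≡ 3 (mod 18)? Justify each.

Only the forward direction holds.

(→) Suppose N ≡ 3 (mod 18). Write N = 18j + 3. Then (18j + 3)² = 324j² + 108j + 9 = 18(18j² + 6j) + 9, so N² ≡ 9 (mod 18).

(←) This fails: take N = 9. Then 9² = 81 ≡ 9 (mod 18), yet 9 ≡ 9 (mod 18), not 3.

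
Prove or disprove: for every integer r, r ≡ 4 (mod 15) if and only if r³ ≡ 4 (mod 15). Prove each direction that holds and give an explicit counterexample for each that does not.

Both directions hold.

[⇒] Suppose r ≡ 4 (mod 15). Write r = 15j + 4. Then (15j + 4)³ = 3375j³ + 2700j² + 720j + 64 = 15(225j³ + 180j² + 48j + 4) + 4, so r³ ≡ 4 (mod 15).

[⇐] Conversely, suppose r³ ≡ 4 (mod 15). The only residue r in {0, …, 14} with r³ ≡ 4 (mod 15) is r = 4, so r ≡ 4 (mod 15).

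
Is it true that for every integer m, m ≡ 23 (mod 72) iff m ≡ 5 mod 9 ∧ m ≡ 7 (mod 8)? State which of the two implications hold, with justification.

(⇒) Suppose m ≡ 23 (mod 72); write m = 72j + 23. Since 9 ∣ 72, reducing mod 9 gives m ≡ 23 ≡ 5 (mod 9); since 8 ∣ 72, reducing mod 8 gives m ≡ 23 ≡ 7 (mod 8).

(⇐) Conversely, if m ≡ 5 (mod 9) and m ≡ 7 (mod 8), then by the Chinese remainder theorem m ≡ 23 (mod 72). This is exactly m ≡ 23 (mod 72).

Both directions hold.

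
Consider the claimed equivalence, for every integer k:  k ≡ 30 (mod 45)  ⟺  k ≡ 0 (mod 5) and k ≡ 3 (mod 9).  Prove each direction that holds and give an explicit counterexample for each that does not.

Both directions hold.

(⟹) Suppose k ≡ 30 (mod 45); write k = 45j + 30. Since 5 ∣ 45, reducing mod 5 gives k ≡ 30 ≡ 0 (mod 5); since 9 ∣ 45, reducing mod 9 gives k ≡ 30 ≡ 3 (mod 9).

(⟸) Conversely, if k ≡ 0 (mod 5) and k ≡ 3 (mod 9), then by the Chinese remainder theorem k ≡ 30 (mod 45). This is exactly k ≡ 30 (mod 45).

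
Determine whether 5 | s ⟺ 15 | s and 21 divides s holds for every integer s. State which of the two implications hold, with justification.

Only the converse holds.

(→) This fails: take s = 5. Certainly 5 ∣ 5, but 15 ∤ 5.

(←) Suppose 15 ∣ s and 21 ∣ s. Any common multiple of 15 and 21 is a multiple of their lcm; here lcm(15, 21) = 15·21/gcd(15, 21) = 315/3 = 105, so 105 ∣ s. Since 5 ∣ 105, it follows that 5 ∣ s.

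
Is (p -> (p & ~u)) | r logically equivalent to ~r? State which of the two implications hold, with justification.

(⇒) fails and (⇐) fails.

(⟹) This fails. Under p = F, r = T, u = F, the left side is true but the right side is false.

(⟸) This fails. Under p = T, r = F, u = T, the left side is false but the right side is true.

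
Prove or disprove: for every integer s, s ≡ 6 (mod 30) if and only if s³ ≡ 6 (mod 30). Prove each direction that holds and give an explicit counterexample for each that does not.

(⟸) Suppose s³ ≡ 6 (mod 30). The only residue r in {0, …, 29} with r³ ≡ 6 (mod 30) is r = 6, so s ≡ 6 (mod 30).

(⟹) Suppose s ≡ 6 (mod 30). Write s = 30j + 6. Then (30j + 6)³ = 27000j³ + 16200j² + 3240j + 216 = 30(900j³ + 540j² + 108j + 7) + 6, so s³ ≡ 6 (mod 30).

Both directions hold; the statement is true.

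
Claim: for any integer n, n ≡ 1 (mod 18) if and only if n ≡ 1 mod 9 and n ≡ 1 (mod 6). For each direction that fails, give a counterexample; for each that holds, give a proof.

(⟸) If n ≡ 1 (mod 9) and n ≡ 1 (mod 6), then by the Chinese remainder theorem n ≡ 1 (mod 18). This is exactly n ≡ 1 (mod 18).

(⟹) Suppose n ≡ 1 (mod 18); write n = 18j + 1. Since 9 ∣ 18, reducing mod 9 gives n ≡ 1 (mod 9); since 6 ∣ 18, reducing mod 6 gives n ≡ 1 (mod 6).

Both directions hold.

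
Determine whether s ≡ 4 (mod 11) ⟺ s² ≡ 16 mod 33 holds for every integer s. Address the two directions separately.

(⇒) fails and (⇐) fails.

Forward direction. This fails: take s = 15. Then 15 ≡ 4 (mod 11), but 15² = 225 ≡ 27 (mod 33), not 16.

Converse. This fails: take s = 7. Then 7² = 49 ≡ 16 (mod 33), yet 7 ≡ 7 (mod 11), not 4.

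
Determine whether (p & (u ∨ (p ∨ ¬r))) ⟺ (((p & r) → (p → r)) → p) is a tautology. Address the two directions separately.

[⇒] Assume the antecedent. If p is true, ((p & r) → (p → r)) → p reduces to true regardless of the other variables. If p is false, the antecedent cannot hold. Either way ((p & r) → (p → r)) → p holds.

[⇐] Assume the antecedent. If p is true, p & (u ∨ (p ∨ ¬r)) reduces to true regardless of the other variables. If p is false, the antecedent cannot hold. Either way p & (u ∨ (p ∨ ¬r)) holds.

The biconditional holds.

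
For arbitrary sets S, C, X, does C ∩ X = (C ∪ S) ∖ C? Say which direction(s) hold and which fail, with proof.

(⟹) This inclusion fails. Take S = ∅, C = {1}, X = {1}; then 1 ∈ C ∩ X but 1 ∉ (C ∪ S) ∖ C.

(⟸) This inclusion fails. Take S = {1}, C = ∅, X = ∅; then 1 ∈ (C ∪ S) ∖ C but 1 ∉ C ∩ X.

(⊆) fails and (⊇) fails.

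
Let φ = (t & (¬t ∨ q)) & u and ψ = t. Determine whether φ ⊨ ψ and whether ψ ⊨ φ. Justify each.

(⇒) holds; (⇐) fails.

[⇒] Assume the antecedent. If u is true, the antecedent forces (u = T, q = T, t = T), and t holds there. If u is false, the antecedent cannot hold. Either way t holds.

[⇐] This fails. Under u = F, q = F, t = T, the left side is false but the right side is true.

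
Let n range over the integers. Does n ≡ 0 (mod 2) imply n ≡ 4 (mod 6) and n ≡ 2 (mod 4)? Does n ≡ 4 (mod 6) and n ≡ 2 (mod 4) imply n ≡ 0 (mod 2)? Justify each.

(⟹) This fails: n = 0 gives 0 ≡ 0 (mod 2) but 0 ≡ 0 (mod 6), so the conjunction on the right does not hold.

(⟸) Conversely, if n ≡ 4 (mod 6) and n ≡ 2 (mod 4), then by the Chinese remainder theorem n ≡ 10 (mod 12). Since 10 ≡ 0 (mod 2) and 2 ∣ 12, we get n ≡ 0 (mod 2).

(⇒) fails; (⇐) holds.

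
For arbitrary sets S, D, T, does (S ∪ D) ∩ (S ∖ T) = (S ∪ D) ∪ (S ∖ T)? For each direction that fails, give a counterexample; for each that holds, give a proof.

Reverse inclusion. This inclusion fails. Take S = ∅, D = {1}, T = ∅; then 1 ∈ (S ∪ D) ∪ (S ∖ T) but 1 ∉ (S ∪ D) ∩ (S ∖ T).

Forward inclusion. Let x ∈ (S ∪ D) ∩ (S ∖ T). Then either x ∈ S and x ∉ D, T; or x ∈ S ∩ D and x ∉ T. In each case x ∈ (S ∪ D) ∪ (S ∖ T), so (S ∪ D) ∩ (S ∖ T) ⊆ (S ∪ D) ∪ (S ∖ T).

Only the forward inclusion holds.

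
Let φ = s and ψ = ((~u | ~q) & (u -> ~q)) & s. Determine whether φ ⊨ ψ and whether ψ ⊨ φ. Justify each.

(⇒) fails; (⇐) holds.

[⇐] Assume the antecedent. If s is true, s reduces to true regardless of the other variables. If s is false, the antecedent cannot hold. Either way s holds.

[⇒] This fails. Under s = T, u = T, q = T, the left side is true but the right side is false.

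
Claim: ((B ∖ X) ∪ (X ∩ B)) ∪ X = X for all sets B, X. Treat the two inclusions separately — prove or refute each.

The sets are not equal: only the reverse inclusion holds.

(⊆) This inclusion fails. Take B = {1}, X = ∅; then 1 ∈ ((B ∖ X) ∪ (X ∩ B)) ∪ X but 1 ∉ X.

(⊇) Let x ∈ X. Then either x ∈ X and x ∉ B; or x ∈ B ∩ X. In each case x ∈ ((B ∖ X) ∪ (X ∩ B)) ∪ X, so X ⊆ ((B ∖ X) ∪ (X ∩ B)) ∪ X.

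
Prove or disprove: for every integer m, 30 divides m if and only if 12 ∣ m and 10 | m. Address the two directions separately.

(⇒) fails; (⇐) holds.

(⇐) Suppose 12 ∣ m and 10 ∣ m. Any common multiple of 12 and 10 is a multiple of their lcm; here lcm(12, 10) = 12·10/gcd(12, 10) = 120/2 = 60, so 60 ∣ m. Since 30 ∣ 60, it follows that 30 ∣ m.

(⇒) This fails: take m = 30. Certainly 30 ∣ 30, but 12 ∤ 30.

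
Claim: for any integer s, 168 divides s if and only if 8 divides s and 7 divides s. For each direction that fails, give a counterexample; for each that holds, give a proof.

The forward direction holds; the converse fails.

(⇐) This fails: take s = 56. Both 8 ∣ 56 and 7 ∣ 56, yet 56 is not a multiple of 168 (since 56 = 0·168 + 56), so 168 ∤ 56.

(⇒) If 168 ∣ s, write s = 168q. Since 168 = 21·8, s = 8·(21q), so 8 ∣ s; and since 168 = 24·7, s = 7·(24q), so 7 ∣ s.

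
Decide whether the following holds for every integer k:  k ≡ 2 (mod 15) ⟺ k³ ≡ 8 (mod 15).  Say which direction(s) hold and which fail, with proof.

The biconditional holds.

[⇒] Suppose k ≡ 2 (mod 15). Write k = 15j + 2. Then (15j + 2)³ = 3375j³ + 1350j² + 180j + 8 = 15(225j³ + 90j² + 12j) + 8, so k³ ≡ 8 (mod 15).

[⇐] Conversely, suppose k³ ≡ 8 (mod 15). The only residue r in {0, …, 14} with r³ ≡ 8 (mod 15) is r = 2, so k ≡ 2 (mod 15).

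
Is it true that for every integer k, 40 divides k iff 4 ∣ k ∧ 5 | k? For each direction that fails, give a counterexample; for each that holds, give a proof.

(⟸) This fails: take k = 20. Both 4 ∣ 20 and 5 ∣ 20, yet 20 is not a multiple of 40 (since 20 = 0·40 + 20), so 40 ∤ 20.

(⟹) If 40 ∣ k, write k = 40q. Since 40 = 10·4, k = 4·(10q), so 4 ∣ k; and since 40 = 8·5, k = 5·(8q), so 5 ∣ k.

The forward direction holds; the converse fails.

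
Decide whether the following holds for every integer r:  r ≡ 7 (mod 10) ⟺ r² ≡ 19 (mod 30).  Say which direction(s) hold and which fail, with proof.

Neither direction holds.

[⇒] This fails: take r = 27. Then 27 ≡ 7 (mod 10), but 27² = 729 ≡ 9 (mod 30), not 19.

[⇐] This fails: take r = 13. Then 13² = 169 ≡ 19 (mod 30), yet 13 ≡ 3 (mod 10), not 7.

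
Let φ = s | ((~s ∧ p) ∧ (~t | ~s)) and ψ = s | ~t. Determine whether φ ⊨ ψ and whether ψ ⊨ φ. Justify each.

(→) This fails. Under s = F, p = T, t = T, the left side is true but the right side is false.

(←) This fails. Under s = F, p = F, t = F, the left side is false but the right side is true.

Neither direction holds.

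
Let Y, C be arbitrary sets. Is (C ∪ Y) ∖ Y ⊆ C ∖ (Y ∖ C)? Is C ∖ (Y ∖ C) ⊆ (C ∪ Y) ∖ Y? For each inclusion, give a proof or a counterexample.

(⊆) holds; (⊇) fails.

(⟹) Let x ∈ (C ∪ Y) ∖ Y. Then x ∈ C and x ∉ Y, from which x ∈ C ∖ (Y ∖ C).

(⟸) This inclusion fails. Take Y = {1}, C = {1}; then 1 ∈ C ∖ (Y ∖ C) but 1 ∉ (C ∪ Y) ∖ Y.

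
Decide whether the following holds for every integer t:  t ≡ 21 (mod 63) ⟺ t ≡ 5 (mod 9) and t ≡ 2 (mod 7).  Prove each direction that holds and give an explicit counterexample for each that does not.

(→) This fails: t = 21 gives 21 ≡ 21 (mod 63) but 21 ≡ 3 (mod 9), so the conjunction on the right does not hold.

(←) This fails: t = 23 satisfies both congruences on the right (23 ≡ 5 mod 9 and 23 ≡ 2 mod 7) yet 23 ≡ 23 (mod 63), not 21.

Neither implication holds.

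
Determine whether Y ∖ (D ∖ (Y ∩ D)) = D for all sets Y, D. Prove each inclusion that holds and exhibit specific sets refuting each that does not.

Neither inclusion holds.

(⟹) This inclusion fails. Take Y = {1}, D = ∅; then 1 ∈ Y ∖ (D ∖ (Y ∩ D)) but 1 ∉ D.

(⟸) This inclusion fails. Take Y = ∅, D = {1}; then 1 ∈ D but 1 ∉ Y ∖ (D ∖ (Y ∩ D)).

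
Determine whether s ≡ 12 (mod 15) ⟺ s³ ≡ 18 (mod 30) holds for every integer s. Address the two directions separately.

[⇒] This fails: take s = 27. Then 27 ≡ 12 (mod 15), but 27³ = 19683 ≡ 3 (mod 30), not 18.

[⇐] Conversely, the residues r modulo 30 with r³ ≡ 18 (mod 30) are exactly {12}, and each is ≡ 12 (mod 15).

The forward direction fails; the converse holds.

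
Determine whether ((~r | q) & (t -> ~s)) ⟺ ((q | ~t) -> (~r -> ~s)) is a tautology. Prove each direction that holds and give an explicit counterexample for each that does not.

(→) This fails. Under q = F, r = F, t = F, s = T, the left side is true but the right side is false.

(←) This fails. Under q = F, r = T, t = F, s = F, the left side is false but the right side is true.

Neither direction holds.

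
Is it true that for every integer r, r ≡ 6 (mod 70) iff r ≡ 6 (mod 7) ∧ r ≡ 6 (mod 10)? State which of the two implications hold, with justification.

Both directions hold; the statement is true.

(→) Suppose r ≡ 6 (mod 70); write r = 70j + 6. Since 7 ∣ 70, reducing mod 7 gives r ≡ 6 (mod 7); since 10 ∣ 70, reducing mod 10 gives r ≡ 6 (mod 10).

(←) Conversely, if r ≡ 6 (mod 7) and r ≡ 6 (mod 10), then by the Chinese remainder theorem r ≡ 6 (mod 70). This is exactly r ≡ 6 (mod 70).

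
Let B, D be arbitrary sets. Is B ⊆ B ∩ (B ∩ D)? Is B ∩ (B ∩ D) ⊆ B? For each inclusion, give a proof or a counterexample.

Forward inclusion. This inclusion fails. Take B = {1}, D = ∅; then 1 ∈ B but 1 ∉ B ∩ (B ∩ D).

Reverse inclusion. Let x ∈ B ∩ (B ∩ D). Then x ∈ B ∩ D, from which x ∈ B.

(⊆) fails; (⊇) holds.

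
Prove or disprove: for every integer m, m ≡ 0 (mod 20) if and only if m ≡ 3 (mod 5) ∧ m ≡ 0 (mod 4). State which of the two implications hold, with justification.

(⇒) This fails: m = 0 gives 0 ≡ 0 (mod 20) but 0 ≡ 0 (mod 5), so the conjunction on the right does not hold.

(⇐) This fails: m = 8 satisfies both congruences on the right (8 ≡ 3 mod 5 and 8 ≡ 0 mod 4) yet 8 ≡ 8 (mod 20), not 0.

Both directions fail.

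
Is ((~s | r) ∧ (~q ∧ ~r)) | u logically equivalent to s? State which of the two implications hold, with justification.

(⟹) This fails. Under u = F, s = F, r = F, q = F, the left side is true but the right side is false.

(⟸) This fails. Under u = F, s = T, r = F, q = F, the left side is false but the right side is true.

Both directions fail.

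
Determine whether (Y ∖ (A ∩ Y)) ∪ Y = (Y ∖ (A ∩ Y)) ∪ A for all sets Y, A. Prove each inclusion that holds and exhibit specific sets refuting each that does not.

(⟹) Let x ∈ (Y ∖ (A ∩ Y)) ∪ Y. Then either x ∈ Y and x ∉ A; or x ∈ Y ∩ A. In each case x ∈ (Y ∖ (A ∩ Y)) ∪ A, so (Y ∖ (A ∩ Y)) ∪ Y ⊆ (Y ∖ (A ∩ Y)) ∪ A.

(⟸) This inclusion fails. Take Y = ∅, A = {1}; then 1 ∈ (Y ∖ (A ∩ Y)) ∪ A but 1 ∉ (Y ∖ (A ∩ Y)) ∪ Y.

(⊆) holds; (⊇) fails.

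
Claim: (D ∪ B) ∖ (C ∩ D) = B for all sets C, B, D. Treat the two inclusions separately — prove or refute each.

Both inclusions fail.

Forward inclusion. This inclusion fails. Take C = ∅, B = ∅, D = {1}; then 1 ∈ (D ∪ B) ∖ (C ∩ D) but 1 ∉ B.

Reverse inclusion. This inclusion fails. Take C = {1}, B = {1}, D = {1}; then 1 ∈ B but 1 ∉ (D ∪ B) ∖ (C ∩ D).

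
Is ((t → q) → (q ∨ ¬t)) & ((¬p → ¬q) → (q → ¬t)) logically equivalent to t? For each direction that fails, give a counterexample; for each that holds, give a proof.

(⇒) fails and (⇐) fails.

(⇒) This fails. Under q = F, t = F, p = F, the left side is true but the right side is false.

(⇐) This fails. Under q = T, t = T, p = T, the left side is false but the right side is true.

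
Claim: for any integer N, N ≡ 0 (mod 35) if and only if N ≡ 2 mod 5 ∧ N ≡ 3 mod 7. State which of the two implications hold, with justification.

Neither implication holds.

(⇒) This fails: N = 0 gives 0 ≡ 0 (mod 35) but 0 ≡ 0 (mod 5), so the conjunction on the right does not hold.

(⇐) This fails: N = 17 satisfies both congruences on the right (17 ≡ 2 mod 5 and 17 ≡ 3 mod 7) yet 17 ≡ 17 (mod 35), not 0.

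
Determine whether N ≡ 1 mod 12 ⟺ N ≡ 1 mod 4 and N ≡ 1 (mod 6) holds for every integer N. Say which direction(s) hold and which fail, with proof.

[⇒] Suppose N ≡ 1 (mod 12); write N = 12j + 1. Since 4 ∣ 12, reducing mod 4 gives N ≡ 1 (mod 4); since 6 ∣ 12, reducing mod 6 gives N ≡ 1 (mod 6).

[⇐] Conversely, if N ≡ 1 (mod 4) and N ≡ 1 (mod 6), then by the Chinese remainder theorem N ≡ 1 (mod 12). This is exactly N ≡ 1 (mod 12).

Equivalent; both directions hold.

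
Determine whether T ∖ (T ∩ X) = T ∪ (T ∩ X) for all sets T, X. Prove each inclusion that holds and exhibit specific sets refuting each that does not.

Only the forward inclusion holds.

(⟹) Let x ∈ T ∖ (T ∩ X). Then x ∈ T and x ∉ X, from which x ∈ T ∪ (T ∩ X).

(⟸) This inclusion fails. Take T = {1}, X = {1}; then 1 ∈ T ∪ (T ∩ X) but 1 ∉ T ∖ (T ∩ X).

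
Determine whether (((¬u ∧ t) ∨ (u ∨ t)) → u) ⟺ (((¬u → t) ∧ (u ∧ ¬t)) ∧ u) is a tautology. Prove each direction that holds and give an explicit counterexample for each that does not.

Not equivalent: only (⇐) holds.

(⟸) Assume the antecedent. If u is true, ((¬u ∧ t) ∨ (u ∨ t)) → u reduces to true regardless of the other variables. If u is false, the antecedent cannot hold. Either way ((¬u ∧ t) ∨ (u ∨ t)) → u holds.

(⟹) This fails. Under u = F, t = F, the left side is true but the right side is false.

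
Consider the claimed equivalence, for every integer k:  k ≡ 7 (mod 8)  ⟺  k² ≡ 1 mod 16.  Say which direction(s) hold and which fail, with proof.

[⇒] Suppose k ≡ 7 (mod 8). Working modulo 16, k ∈ {7, 15}; for each such r, r² ≡ 1 (mod 16).

[⇐] This fails: take k = 1. Then 1² = 1 ≡ 1 (mod 16), yet 1 ≡ 1 (mod 8), not 7.

Only the forward direction holds.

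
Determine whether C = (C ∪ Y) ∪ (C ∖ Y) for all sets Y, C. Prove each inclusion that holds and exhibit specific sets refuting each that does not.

(⟹) Let x ∈ C. Then either x ∈ C and x ∉ Y; or x ∈ Y ∩ C. In each case x ∈ (C ∪ Y) ∪ (C ∖ Y), so C ⊆ (C ∪ Y) ∪ (C ∖ Y).

(⟸) This inclusion fails. Take Y = {1}, C = ∅; then 1 ∈ (C ∪ Y) ∪ (C ∖ Y) but 1 ∉ C.

The sets are not equal: only the forward inclusion holds.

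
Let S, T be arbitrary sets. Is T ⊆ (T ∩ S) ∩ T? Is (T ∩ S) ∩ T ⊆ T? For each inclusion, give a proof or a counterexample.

(⟹) This inclusion fails. Take S = ∅, T = {1}; then 1 ∈ T but 1 ∉ (T ∩ S) ∩ T.

(⟸) Let x ∈ (T ∩ S) ∩ T. Then x ∈ S ∩ T, from which x ∈ T.

(⊆) fails; (⊇) holds.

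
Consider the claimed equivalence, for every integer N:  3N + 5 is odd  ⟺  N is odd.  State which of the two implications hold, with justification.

Neither direction holds.

(→) This fails: N = 6 gives 3N + 5 = 23, which is odd, but 6 is even, not odd.

(←) This also fails: N = 7 is odd, but 3N + 5 = 26 is even, not odd.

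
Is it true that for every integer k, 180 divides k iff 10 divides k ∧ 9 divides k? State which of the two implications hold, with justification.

The forward direction holds; the converse fails.

(⟸) This fails: take k = 90. Both 10 ∣ 90 and 9 ∣ 90, yet 90 is not a multiple of 180 (since 90 = 0·180 + 90), so 180 ∤ 90.

(⟹) If 180 ∣ k, write k = 180q. Since 180 = 18·10, k = 10·(18q), so 10 ∣ k; and since 180 = 20·9, k = 9·(20q), so 9 ∣ k.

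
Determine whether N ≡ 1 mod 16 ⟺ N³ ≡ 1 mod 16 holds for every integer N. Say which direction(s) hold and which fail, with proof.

Both directions hold; the statement is true.

(→) Suppose N ≡ 1 mod 16. Write N = 16j + 1. Then (16j + 1)³ = 4096j³ + 768j² + 48j + 1 = 16(256j³ + 48j² + 3j) + 1, so N³ ≡ 1 (mod 16).

(←) Conversely, suppose N³ ≡ 1 (mod 16). The only residue r in {0, …, 15} with r³ ≡ 1 (mod 16) is r = 1, so N ≡ 1 (mod 16).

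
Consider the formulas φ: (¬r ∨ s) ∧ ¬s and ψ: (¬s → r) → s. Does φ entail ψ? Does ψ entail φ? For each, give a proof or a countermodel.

Forward direction. Assume the antecedent. If s is true, the antecedent cannot hold. If s is false, the antecedent forces (s = F, r = F), and (¬s → r) → s holds there. Either way (¬s → r) → s holds.

Converse. This fails. Under s = T, r = F, the left side is false but the right side is true.

Only the forward implication holds.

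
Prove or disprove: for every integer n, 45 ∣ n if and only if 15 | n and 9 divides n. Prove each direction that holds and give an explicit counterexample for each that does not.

(⟹) If 45 ∣ n, write n = 45q. Since 45 = 3·15, n = 15·(3q), so 15 ∣ n; and since 45 = 5·9, n = 9·(5q), so 9 ∣ n.

(⟸) Suppose 15 ∣ n and 9 ∣ n. Any common multiple of 15 and 9 is a multiple of their lcm; here lcm(15, 9) = 15·9/gcd(15, 9) = 135/3 = 45, so 45 ∣ n.

Equivalent; both directions hold.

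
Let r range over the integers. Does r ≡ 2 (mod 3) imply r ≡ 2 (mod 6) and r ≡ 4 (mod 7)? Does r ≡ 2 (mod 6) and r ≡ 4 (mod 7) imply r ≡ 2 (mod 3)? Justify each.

(⇒) fails; (⇐) holds.

(⇒) This fails: r = 2 gives 2 ≡ 2 (mod 3) but 2 ≡ 2 (mod 7), so the conjunction on the right does not hold.

(⇐) Conversely, if r ≡ 2 (mod 6) and r ≡ 4 (mod 7), then by the Chinese remainder theorem r ≡ 32 (mod 42). Since 32 ≡ 2 (mod 3) and 3 ∣ 42, we get r ≡ 2 (mod 3).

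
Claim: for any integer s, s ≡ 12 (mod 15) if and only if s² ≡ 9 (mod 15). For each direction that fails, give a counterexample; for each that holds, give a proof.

Forward direction. Suppose s ≡ 12 (mod 15). Write s = 15j + 12. Then (15j + 12)² = 225j² + 360j + 144 = 15(15j² + 24j + 9) + 9, so s² ≡ 9 (mod 15).

Converse. This fails: take s = 3. Then 3² = 9 ≡ 9 (mod 15), yet 3 ≡ 3 (mod 15), not 12.

The forward direction holds; the converse fails.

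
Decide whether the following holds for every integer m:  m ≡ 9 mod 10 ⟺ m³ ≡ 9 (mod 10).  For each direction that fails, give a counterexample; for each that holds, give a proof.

Both directions hold.

(⟹) Suppose m ≡ 9 mod 10. Write m = 10j + 9. Then (10j + 9)³ = 1000j³ + 2700j² + 2430j + 729 = 10(100j³ + 270j² + 243j + 72) + 9, so m³ ≡ 9 (mod 10).

(⟸) For the converse, argue contrapositively. If m ≢ 9 (mod 10), then m is congruent to one of 0, 1, 2, 3, 4, 5, 6, 7, 8 modulo 10, and these give m³ ≡ 0, 1, 8, 7, 4, 5, 6, 3, 2 respectively — never 9.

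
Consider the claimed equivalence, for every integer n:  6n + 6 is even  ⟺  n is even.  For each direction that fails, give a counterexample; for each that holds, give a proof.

[⇒] This fails: take n = 3. Then 6n + 6 = 24, which is even, yet n = 3 is odd, not even.

[⇐] Suppose n is even. Since 6 is even, 6n is even for every n, so 6n + 6 has the same parity as 6, which is even. Hence 6n + 6 is even.

Only the reverse direction holds.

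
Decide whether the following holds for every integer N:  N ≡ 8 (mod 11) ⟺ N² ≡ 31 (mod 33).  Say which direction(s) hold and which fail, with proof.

(⇒) This fails: take N = 30. Then 30 ≡ 8 (mod 11), but 30² = 900 ≡ 9 (mod 33), not 31.

(⇐) This fails: take N = 14. Then 14² = 196 ≡ 31 (mod 33), yet 14 ≡ 3 (mod 11), not 8.

(⇒) fails and (⇐) fails.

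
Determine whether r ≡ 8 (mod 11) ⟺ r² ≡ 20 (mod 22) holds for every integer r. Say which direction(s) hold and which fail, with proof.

Neither implication holds.

(→) This fails: take r = 19. Then 19 ≡ 8 (mod 11), but 19² = 361 ≡ 9 (mod 22), not 20.

(←) This fails: take r = 14. Then 14² = 196 ≡ 20 (mod 22), yet 14 ≡ 3 (mod 11), not 8.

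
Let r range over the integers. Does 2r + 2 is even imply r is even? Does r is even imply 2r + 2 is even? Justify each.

The forward direction fails; the converse holds.

[⇒] This fails: take r = 3. Then 2r + 2 = 8, which is even, yet r = 3 is odd, not even.

[⇐] Suppose r is even. Since 2 is even, 2r is even for every r, so 2r + 2 has the same parity as 2, which is even. Hence 2r + 2 is even.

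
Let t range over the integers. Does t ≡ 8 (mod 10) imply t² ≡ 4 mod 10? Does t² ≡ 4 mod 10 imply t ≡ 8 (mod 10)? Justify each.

(⇒) Suppose t ≡ 8 (mod 10). Write t = 10j + 8. Then (10j + 8)² = 100j² + 160j + 64 = 10(10j² + 16j + 6) + 4, so t² ≡ 4 (mod 10).

(⇐) This fails: take t = 2. Then 2² = 4 ≡ 4 (mod 10), yet 2 ≡ 2 (mod 10), not 8.

Only the forward direction holds.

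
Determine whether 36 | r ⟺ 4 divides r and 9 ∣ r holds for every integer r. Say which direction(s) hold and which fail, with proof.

Both directions hold.

[⇐] Suppose 4 ∣ r and 9 ∣ r. Any common multiple of 4 and 9 is a multiple of their lcm; here gcd(4, 9) = 1, so lcm(4, 9) = 4·9 = 36, so 36 ∣ r.

[⇒] If 36 ∣ r, write r = 36q. Since 36 = 9·4, r = 4·(9q), so 4 ∣ r; and since 36 = 4·9, r = 9·(4q), so 9 ∣ r.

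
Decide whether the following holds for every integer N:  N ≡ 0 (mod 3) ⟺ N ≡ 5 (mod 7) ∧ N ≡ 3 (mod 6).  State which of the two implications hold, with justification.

(⇒) fails; (⇐) holds.

(⟸) If N ≡ 5 (mod 7) and N ≡ 3 (mod 6), then by the Chinese remainder theorem N ≡ 33 (mod 42). Since 33 ≡ 0 (mod 3) and 3 ∣ 42, we get N ≡ 0 (mod 3).

(⟹) This fails: N = 0 gives 0 ≡ 0 (mod 3) but 0 ≡ 0 (mod 7), so the conjunction on the right does not hold.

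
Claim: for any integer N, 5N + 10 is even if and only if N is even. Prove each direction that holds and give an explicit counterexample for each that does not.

(→) Suppose 5N + 10 is even. Since 5 is odd, 5N and N have the same parity, so 5N + 10 ≡ N + 10 (mod 2). As 10 is even, 5N + 10 is even exactly when N is even. Thus N is even.

(←) Conversely, suppose N is even; write N = 2j. Then 5N + 10 = 5·(2j) + 10 = 2·5j + 10, which is even.

Both implications hold.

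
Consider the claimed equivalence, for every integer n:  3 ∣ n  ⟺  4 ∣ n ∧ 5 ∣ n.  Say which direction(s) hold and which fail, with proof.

(→) This fails: take n = 3. Certainly 3 ∣ 3, but 4 ∤ 3.

(←) This fails: take n = 20. Both 4 ∣ 20 and 5 ∣ 20, yet 20 is not a multiple of 3 (since 20 = 6·3 + 2), so 3 ∤ 20.

Neither direction holds.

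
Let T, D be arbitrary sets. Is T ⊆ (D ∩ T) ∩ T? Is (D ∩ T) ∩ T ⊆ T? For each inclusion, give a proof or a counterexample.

(⊆) This inclusion fails. Take T = {1}, D = ∅; then 1 ∈ T but 1 ∉ (D ∩ T) ∩ T.

(⊇) Let x ∈ (D ∩ T) ∩ T. Then x ∈ T ∩ D, from which x ∈ T.

(⊆) fails; (⊇) holds.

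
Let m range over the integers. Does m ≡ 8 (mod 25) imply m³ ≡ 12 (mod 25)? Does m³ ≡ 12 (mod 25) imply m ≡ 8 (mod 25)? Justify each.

The biconditional holds.

(⇒) Suppose m ≡ 8 (mod 25). Write m = 25j + 8. Then (25j + 8)³ = 15625j³ + 15000j² + 4800j + 512 = 25(625j³ + 600j² + 192j + 20) + 12, so m³ ≡ 12 (mod 25).

(⇐) Conversely, suppose m³ ≡ 12 (mod 25). The only residue r in {0, …, 24} with r³ ≡ 12 (mod 25) is r = 8, so m ≡ 8 (mod 25).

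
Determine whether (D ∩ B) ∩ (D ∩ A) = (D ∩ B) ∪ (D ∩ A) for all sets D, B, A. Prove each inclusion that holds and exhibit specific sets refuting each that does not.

(⟹) Let x ∈ (D ∩ B) ∩ (D ∩ A). Then x ∈ D ∩ B ∩ A, from which x ∈ (D ∩ B) ∪ (D ∩ A).

(⟸) This inclusion fails. Take D = {1}, B = {1}, A = ∅; then 1 ∈ (D ∩ B) ∪ (D ∩ A) but 1 ∉ (D ∩ B) ∩ (D ∩ A).

Only the forward inclusion holds.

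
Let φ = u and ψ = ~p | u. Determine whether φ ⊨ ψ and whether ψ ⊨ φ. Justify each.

Only the forward direction holds.

[⇒] Assume the antecedent. If u is true, ~p | u reduces to true regardless of the other variables. If u is false, the antecedent cannot hold. Either way ~p | u holds.

[⇐] This fails. Under u = F, p = F, the left side is false but the right side is true.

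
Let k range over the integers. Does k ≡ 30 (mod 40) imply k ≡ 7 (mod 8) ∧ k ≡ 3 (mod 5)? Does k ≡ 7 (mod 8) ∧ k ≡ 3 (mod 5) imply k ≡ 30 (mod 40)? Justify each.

Forward direction. This fails: k = 30 gives 30 ≡ 30 (mod 40) but 30 ≡ 6 (mod 8), so the conjunction on the right does not hold.

Converse. This fails: k = 23 satisfies both congruences on the right (23 ≡ 7 mod 8 and 23 ≡ 3 mod 5) yet 23 ≡ 23 (mod 40), not 30.

Neither direction holds.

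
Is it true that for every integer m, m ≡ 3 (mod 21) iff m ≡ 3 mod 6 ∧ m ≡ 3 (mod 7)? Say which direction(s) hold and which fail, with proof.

(⇒) fails; (⇐) holds.

(⟹) This fails: m = 24 gives 24 ≡ 3 (mod 21) but 24 ≡ 0 (mod 6), so the conjunction on the right does not hold.

(⟸) Conversely, if m ≡ 3 (mod 6) and m ≡ 3 (mod 7), then by the Chinese remainder theorem m ≡ 3 (mod 42). Since 3 ≡ 3 (mod 21) and 21 ∣ 42, we get m ≡ 3 (mod 21).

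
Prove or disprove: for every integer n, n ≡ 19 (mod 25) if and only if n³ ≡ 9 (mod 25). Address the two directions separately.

Both directions hold; the statement is true.

(⇐) Suppose n³ ≡ 9 (mod 25). The only residue r in {0, …, 24} with r³ ≡ 9 (mod 25) is r = 19, so n ≡ 19 (mod 25).

(⇒) Suppose n ≡ 19 (mod 25). Write n = 25j + 19. Then (25j + 19)³ = 15625j³ + 35625j² + 27075j + 6859 = 25(625j³ + 1425j² + 1083j + 274) + 9, so n³ ≡ 9 (mod 25).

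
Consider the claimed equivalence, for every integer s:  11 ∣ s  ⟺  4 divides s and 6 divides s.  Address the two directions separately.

Neither implication holds.

[⇒] This fails: take s = 11. Certainly 11 ∣ 11, but 4 ∤ 11.

[⇐] This fails: take s = 12. Both 4 ∣ 12 and 6 ∣ 12, yet 12 is not a multiple of 11 (since 12 = 1·11 + 1), so 11 ∤ 12.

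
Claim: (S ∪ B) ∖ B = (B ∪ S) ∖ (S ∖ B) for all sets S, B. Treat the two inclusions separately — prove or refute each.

(⊆) This inclusion fails. Take S = {1}, B = ∅; then 1 ∈ (S ∪ B) ∖ B but 1 ∉ (B ∪ S) ∖ (S ∖ B).

(⊇) This inclusion fails. Take S = ∅, B = {1}; then 1 ∈ (B ∪ S) ∖ (S ∖ B) but 1 ∉ (S ∪ B) ∖ B.

Both inclusions fail.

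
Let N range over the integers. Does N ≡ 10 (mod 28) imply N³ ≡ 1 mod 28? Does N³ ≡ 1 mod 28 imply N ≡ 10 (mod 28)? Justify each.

(⇒) This fails: take N = 10. Then 10 ≡ 10 (mod 28), but 10³ = 1000 ≡ 20 (mod 28), not 1.

(⇐) This fails: take N = 1. Then 1³ = 1 ≡ 1 (mod 28), yet 1 ≡ 1 (mod 28), not 10.

(⇒) fails and (⇐) fails.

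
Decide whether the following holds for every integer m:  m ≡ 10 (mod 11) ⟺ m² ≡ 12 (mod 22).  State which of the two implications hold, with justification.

(→) This fails: take m = 21. Then 21 ≡ 10 (mod 11), but 21² = 441 ≡ 1 (mod 22), not 12.

(←) This fails: take m = 12. Then 12² = 144 ≡ 12 (mod 22), yet 12 ≡ 1 (mod 11), not 10.

(⇒) fails and (⇐) fails.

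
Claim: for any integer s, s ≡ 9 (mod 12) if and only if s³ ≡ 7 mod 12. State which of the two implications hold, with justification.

Neither direction holds.

Forward direction. This fails: take s = 9. Then 9 ≡ 9 (mod 12), but 9³ = 729 ≡ 9 (mod 12), not 7.

Converse. This fails: take s = 7. Then 7³ = 343 ≡ 7 (mod 12), yet 7 ≡ 7 (mod 12), not 9.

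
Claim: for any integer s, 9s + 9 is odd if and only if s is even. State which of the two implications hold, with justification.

Forward direction. Suppose 9s + 9 is odd. Since 9 is odd, 9s and s have the same parity, so 9s + 9 ≡ s + 9 (mod 2). As 9 is odd, 9s + 9 is odd exactly when s is even. Thus s is even.

Converse. Suppose s is even; write s = 2j. Then 9s + 9 = 9·(2j) + 9 = 2·9j + 9, which is odd.

Both directions hold.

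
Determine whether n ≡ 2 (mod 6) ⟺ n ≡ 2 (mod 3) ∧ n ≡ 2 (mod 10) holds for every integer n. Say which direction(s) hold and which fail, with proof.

The forward direction fails; the converse holds.

(→) This fails: n = 8 gives 8 ≡ 2 (mod 6) but 8 ≡ 8 (mod 10), so the conjunction on the right does not hold.

(←) Conversely, if n ≡ 2 (mod 3) and n ≡ 2 (mod 10), then by the Chinese remainder theorem n ≡ 2 (mod 30). Since 2 ≡ 2 (mod 6) and 6 ∣ 30, we get n ≡ 2 (mod 6).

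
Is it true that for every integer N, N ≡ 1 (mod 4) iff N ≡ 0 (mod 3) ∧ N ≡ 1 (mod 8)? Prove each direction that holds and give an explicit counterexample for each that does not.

[⇒] This fails: N = 1 gives 1 ≡ 1 (mod 4) but 1 ≡ 1 (mod 3), so the conjunction on the right does not hold.

[⇐] Conversely, if N ≡ 0 (mod 3) and N ≡ 1 (mod 8), then by the Chinese remainder theorem N ≡ 9 (mod 24). Since 9 ≡ 1 (mod 4) and 4 ∣ 24, we get N ≡ 1 (mod 4).

Only the converse holds.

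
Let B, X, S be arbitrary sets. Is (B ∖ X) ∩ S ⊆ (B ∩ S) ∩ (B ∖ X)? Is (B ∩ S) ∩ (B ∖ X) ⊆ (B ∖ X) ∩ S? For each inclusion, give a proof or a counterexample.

Both inclusions hold; the sets are equal.

(⊇) Let x ∈ (B ∩ S) ∩ (B ∖ X). Then x ∈ B ∩ S and x ∉ X, from which x ∈ (B ∖ X) ∩ S.

(⊆) Let x ∈ (B ∖ X) ∩ S. Then x ∈ B ∩ S and x ∉ X, from which x ∈ (B ∩ S) ∩ (B ∖ X).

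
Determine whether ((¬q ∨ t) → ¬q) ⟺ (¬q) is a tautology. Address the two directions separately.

(→) This fails. Under t = F, q = T, the left side is true but the right side is false.

(←) Assume the antecedent. If t is true, the antecedent forces (t = T, q = F), and (¬q ∨ t) → ¬q holds there. If t is false, (¬q ∨ t) → ¬q reduces to true regardless of the other variables. Either way (¬q ∨ t) → ¬q holds.

Not equivalent: only (⇐) holds.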